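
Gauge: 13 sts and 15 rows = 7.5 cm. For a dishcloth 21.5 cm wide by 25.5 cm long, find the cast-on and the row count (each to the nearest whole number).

Cast on 37 stitches and work 51 rows.

Stitch gauge = 13/7.5 = 1.733 sts/cm; 21.5 × 1.733 = 37.27 → 37 sts.
Row gauge = 15/7.5 = 2 rows/cm; 25.5 × 2 = 51.00 → 51 rows.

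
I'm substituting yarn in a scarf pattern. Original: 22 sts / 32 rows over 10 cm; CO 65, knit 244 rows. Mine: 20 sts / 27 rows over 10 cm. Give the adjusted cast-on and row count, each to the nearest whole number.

Cast on 59 stitches; work 206 rows.

Stitches: 65 × 20/22 = 59.09 → 59.
Rows: 244 × 27/32 = 205.88 → 206.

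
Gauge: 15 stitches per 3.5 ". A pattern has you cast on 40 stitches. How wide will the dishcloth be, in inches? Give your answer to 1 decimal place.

15 stitches / 3.5 inch = 4.286 stitches per inch.
40 / 4.286 = 9.33 inches.

9.3 inches.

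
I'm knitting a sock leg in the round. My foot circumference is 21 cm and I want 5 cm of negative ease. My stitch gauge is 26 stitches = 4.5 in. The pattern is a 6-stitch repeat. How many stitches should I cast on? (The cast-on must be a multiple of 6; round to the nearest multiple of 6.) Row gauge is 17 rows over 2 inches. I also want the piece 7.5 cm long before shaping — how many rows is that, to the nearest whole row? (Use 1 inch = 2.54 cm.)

Cast on 36 stitches; work 25 rows.

Finished = 21 − 5 = 16 cm.
16 cm × 1/2.54 = 6.30 inches.
26/4.5 = 5.778 sts per in; 6.30 × 5.778 = 36.40 sts.
Nearest multiple of 6 → 36.
7.5 cm = 2.95 inches; × 8.5 = 25.10 → 25 rows.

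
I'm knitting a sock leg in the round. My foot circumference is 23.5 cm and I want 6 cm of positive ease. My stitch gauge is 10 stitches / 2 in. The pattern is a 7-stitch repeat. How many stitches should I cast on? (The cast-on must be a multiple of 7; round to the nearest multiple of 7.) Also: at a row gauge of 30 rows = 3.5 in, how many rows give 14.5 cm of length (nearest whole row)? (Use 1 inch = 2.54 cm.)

Cast on 56 stitches; work 49 rows.

Finished = 23.5 + 6 = 29.5 cm.
29.5 cm × 1/2.54 = 11.61 inches.
10/2 = 5 sts per in; 11.61 × 5 = 58.07 sts.
Nearest multiple of 7 → 56.
14.5 cm = 5.71 inches; × 8.571 = 48.93 → 49 rows.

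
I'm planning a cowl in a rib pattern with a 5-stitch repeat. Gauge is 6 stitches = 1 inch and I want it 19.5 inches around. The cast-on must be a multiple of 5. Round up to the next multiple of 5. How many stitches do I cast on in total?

Cast on 120 stitches.

6 / 1 = 6 sts per inch.
19.5 × 6 = 117.00 sts.
Next multiple of 5: 120.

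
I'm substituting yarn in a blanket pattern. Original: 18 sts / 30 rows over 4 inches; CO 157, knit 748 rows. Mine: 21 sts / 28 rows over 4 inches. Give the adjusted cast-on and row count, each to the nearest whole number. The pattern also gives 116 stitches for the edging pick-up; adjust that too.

Stitches: 157 × 21/18 = 183.17 → 183.
Rows: 748 × 28/30 = 698.13 → 698.
edging pick-up: 116 × 21/18 = 135.33 → 135.

Cast on 183 stitches; work 698 rows; edging pick-up 135 stitches.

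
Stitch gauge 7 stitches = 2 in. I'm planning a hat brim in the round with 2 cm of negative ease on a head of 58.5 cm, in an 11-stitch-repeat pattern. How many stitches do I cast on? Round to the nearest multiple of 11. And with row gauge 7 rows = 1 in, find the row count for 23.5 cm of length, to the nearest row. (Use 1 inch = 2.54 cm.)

Cast on 77 stitches; work 65 rows.

Finished = 58.5 − 2 = 56.5 cm.
56.5 cm × 1/2.54 = 22.24 inches.
7/2 = 3.5 sts per in; 22.24 × 3.5 = 77.85 sts.
Nearest multiple of 11 → 77.
23.5 cm = 9.25 inches; × 7 = 64.76 → 65 rows.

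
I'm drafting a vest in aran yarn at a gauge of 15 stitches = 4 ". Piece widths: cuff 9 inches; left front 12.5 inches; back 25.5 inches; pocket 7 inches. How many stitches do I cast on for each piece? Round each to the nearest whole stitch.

Rate = 15/4 = 3.75 sts per in.
cuff: 9 × 3.75 = 33.75 → 34.
left front: 12.5 × 3.75 = 46.88 → 47.
back: 25.5 × 3.75 = 95.62 → 96.
pocket: 7 × 3.75 = 26.25 → 26.

cuff 34; left front 47; back 96; pocket 26.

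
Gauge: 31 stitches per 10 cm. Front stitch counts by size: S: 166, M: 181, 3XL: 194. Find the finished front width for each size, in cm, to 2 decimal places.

31/10 = 3.1 sts per cm.
S: 166 / 3.1 = 53.548 → 53.55 cm.
M: 181 / 3.1 = 58.387 → 58.39 cm.
3XL: 194 / 3.1 = 62.581 → 62.58 cm.

S 53.55 cm; M 58.39 cm; 3XL 62.58 cm.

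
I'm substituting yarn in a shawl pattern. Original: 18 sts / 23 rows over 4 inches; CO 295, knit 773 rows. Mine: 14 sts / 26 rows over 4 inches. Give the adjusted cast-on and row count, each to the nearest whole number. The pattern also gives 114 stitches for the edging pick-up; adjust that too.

Stitches: 295 × 14/18 = 229.44 → 229.
Rows: 773 × 26/23 = 873.83 → 874.
edging pick-up: 114 × 14/18 = 88.67 → 89.

Cast on 229 stitches; work 874 rows; edging pick-up 89 stitches.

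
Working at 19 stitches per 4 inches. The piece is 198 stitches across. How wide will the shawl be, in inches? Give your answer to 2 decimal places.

19 stitches / 4 inch = 4.75 stitches per inch.
198 / 4.75 = 41.684 inches.

41.68 inches.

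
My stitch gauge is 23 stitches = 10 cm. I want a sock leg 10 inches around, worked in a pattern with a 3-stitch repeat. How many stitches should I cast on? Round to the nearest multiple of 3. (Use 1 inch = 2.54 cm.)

10 in = 10 × 2.54 = 25.40 cm.
23 / 10 = 2.3 sts/cm.
25.40 × 2.3 = 58.42 sts.
→ 57.

57 stitches.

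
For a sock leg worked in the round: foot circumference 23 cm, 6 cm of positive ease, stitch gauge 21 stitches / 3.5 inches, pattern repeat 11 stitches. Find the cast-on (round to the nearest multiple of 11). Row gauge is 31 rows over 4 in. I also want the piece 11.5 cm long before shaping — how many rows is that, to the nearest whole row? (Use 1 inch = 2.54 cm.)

Finished = 23 + 6 = 29 cm.
29 cm × 1/2.54 = 11.42 inches.
21/3.5 = 6 sts per in; 11.42 × 6 = 68.50 sts.
Nearest multiple of 11 → 66.
11.5 cm = 4.53 inches; × 7.75 = 35.09 → 35 rows.

Cast on 66 stitches; work 35 rows.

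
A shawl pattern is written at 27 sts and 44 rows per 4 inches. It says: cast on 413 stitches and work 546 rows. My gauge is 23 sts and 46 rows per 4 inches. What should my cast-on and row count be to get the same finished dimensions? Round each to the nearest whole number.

Cast on 352 stitches; work 571 rows.

Stitches: 413 × 23/27 = 351.81 → 352.
Rows: 546 × 46/44 = 570.82 → 571.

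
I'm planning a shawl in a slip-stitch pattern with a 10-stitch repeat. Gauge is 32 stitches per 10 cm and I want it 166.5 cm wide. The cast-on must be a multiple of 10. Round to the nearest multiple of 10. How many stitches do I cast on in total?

32 / 10 = 3.2 sts per cm.
166.5 × 3.2 = 532.80 sts.
Nearest multiple of 10: 530.

530 stitches.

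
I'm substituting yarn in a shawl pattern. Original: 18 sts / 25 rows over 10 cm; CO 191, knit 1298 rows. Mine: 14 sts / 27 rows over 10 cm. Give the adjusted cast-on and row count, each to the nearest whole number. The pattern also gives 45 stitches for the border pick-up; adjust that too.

Stitches: 191 × 14/18 = 148.56 → 149.
Rows: 1298 × 27/25 = 1401.84 → 1402.
border pick-up: 45 × 14/18 = 35.00 → 35.

Cast on 149 stitches; work 1402 rows; border pick-up 35 stitches.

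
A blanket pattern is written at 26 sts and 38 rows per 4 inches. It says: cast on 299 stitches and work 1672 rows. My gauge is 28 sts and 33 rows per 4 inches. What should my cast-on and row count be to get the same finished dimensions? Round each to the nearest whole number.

Stitches: 299 × 28/26 = 322.00 → 322.
Rows: 1672 × 33/38 = 1452.00 → 1452.

Cast on 322 stitches; work 1452 rows.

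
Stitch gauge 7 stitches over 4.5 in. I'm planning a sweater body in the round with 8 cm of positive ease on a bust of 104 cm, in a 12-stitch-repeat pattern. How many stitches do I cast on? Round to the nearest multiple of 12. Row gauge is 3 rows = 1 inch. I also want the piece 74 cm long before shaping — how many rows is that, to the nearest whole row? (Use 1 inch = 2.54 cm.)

Cast on 72 stitches; work 87 rows.

Finished = 104 + 8 = 112 cm.
112 cm × 1/2.54 = 44.09 inches.
7/4.5 = 1.556 sts per in; 44.09 × 1.556 = 68.59 sts.
Nearest multiple of 12 → 72.
74 cm = 29.13 inches; × 3 = 87.40 → 87 rows.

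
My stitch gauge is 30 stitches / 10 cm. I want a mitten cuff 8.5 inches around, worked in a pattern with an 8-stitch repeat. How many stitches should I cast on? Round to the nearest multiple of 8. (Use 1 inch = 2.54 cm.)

8.5 in = 8.5 × 2.54 = 21.59 cm.
30 / 10 = 3 sts/cm.
21.59 × 3 = 64.77 sts.
→ 64.

64 stitches.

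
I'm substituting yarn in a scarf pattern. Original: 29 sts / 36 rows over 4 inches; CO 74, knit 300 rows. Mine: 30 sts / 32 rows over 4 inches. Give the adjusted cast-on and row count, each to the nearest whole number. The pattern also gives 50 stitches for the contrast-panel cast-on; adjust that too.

Cast on 77 stitches; work 267 rows; contrast-panel cast-on 52 stitches.

Stitches: 74 × 30/29 = 76.55 → 77.
Rows: 300 × 32/36 = 266.67 → 267.
contrast-panel cast-on: 50 × 30/29 = 51.72 → 52.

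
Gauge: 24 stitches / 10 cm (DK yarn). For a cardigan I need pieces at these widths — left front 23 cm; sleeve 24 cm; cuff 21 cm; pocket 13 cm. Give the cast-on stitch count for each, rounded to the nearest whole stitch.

Rate = 24/10 = 2.4 sts per cm.
left front: 23 × 2.4 = 55.20 → 55.
sleeve: 24 × 2.4 = 57.60 → 58.
cuff: 21 × 2.4 = 50.40 → 50.
pocket: 13 × 2.4 = 31.20 → 31.

left front 55; sleeve 58; cuff 50; pocket 31.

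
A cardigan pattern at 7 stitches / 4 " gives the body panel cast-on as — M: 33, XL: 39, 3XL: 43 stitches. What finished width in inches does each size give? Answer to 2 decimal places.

7/4 = 1.75 sts per in.
M: 33 / 1.75 = 18.857 → 18.86 in.
XL: 39 / 1.75 = 22.286 → 22.29 in.
3XL: 43 / 1.75 = 24.571 → 24.57 in.

M 18.86 inches; XL 22.29 inches; 3XL 24.57 inches.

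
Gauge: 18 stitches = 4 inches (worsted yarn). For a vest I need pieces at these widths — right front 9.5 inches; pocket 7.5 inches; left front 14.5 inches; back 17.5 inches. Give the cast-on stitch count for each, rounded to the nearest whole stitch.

right front 43; pocket 34; left front 65; back 79.

Rate = 18/4 = 4.5 sts per in.
right front: 9.5 × 4.5 = 42.75 → 43.
pocket: 7.5 × 4.5 = 33.75 → 34.
left front: 14.5 × 4.5 = 65.25 → 65.
back: 17.5 × 4.5 = 78.75 → 79.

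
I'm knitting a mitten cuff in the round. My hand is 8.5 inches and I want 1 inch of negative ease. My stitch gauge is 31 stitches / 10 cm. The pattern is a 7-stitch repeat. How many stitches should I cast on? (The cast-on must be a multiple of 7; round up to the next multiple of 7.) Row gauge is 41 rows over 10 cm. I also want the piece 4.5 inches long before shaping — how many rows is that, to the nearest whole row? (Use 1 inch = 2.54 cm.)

Finished = 8.5 − 1 = 7.5 inches.
7.5 inches × 2.54 = 19.05 cm.
31/10 = 3.1 sts per cm; 19.05 × 3.1 = 59.05 sts.
Next multiple of 7 → 63.
4.5 inches = 11.43 cm; × 4.1 = 46.86 → 47 rows.

Cast on 63 stitches; work 47 rows.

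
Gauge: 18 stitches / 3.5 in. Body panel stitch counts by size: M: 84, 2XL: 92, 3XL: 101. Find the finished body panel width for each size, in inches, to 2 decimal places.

18/3.5 = 5.143 sts per in.
M: 84 / 5.143 = 16.333 → 16.33 in.
2XL: 92 / 5.143 = 17.889 → 17.89 in.
3XL: 101 / 5.143 = 19.639 → 19.64 in.

M 16.33 inches; 2XL 17.89 inches; 3XL 19.64 inches.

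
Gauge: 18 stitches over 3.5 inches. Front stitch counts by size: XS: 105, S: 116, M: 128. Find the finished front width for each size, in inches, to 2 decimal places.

18/3.5 = 5.143 sts per in.
XS: 105 / 5.143 = 20.417 → 20.42 in.
S: 116 / 5.143 = 22.556 → 22.56 in.
M: 128 / 5.143 = 24.889 → 24.89 in.

XS 20.42 inches; S 22.56 inches; M 24.89 inches.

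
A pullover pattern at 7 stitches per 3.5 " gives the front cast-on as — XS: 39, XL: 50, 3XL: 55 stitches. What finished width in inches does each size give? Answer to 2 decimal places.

7/3.5 = 2 sts per in.
XS: 39 / 2 = 19.500 → 19.50 in.
XL: 50 / 2 = 25.000 → 25.00 in.
3XL: 55 / 2 = 27.500 → 27.50 in.

XS 19.50 inches; XL 25.00 inches; 3XL 27.50 inches.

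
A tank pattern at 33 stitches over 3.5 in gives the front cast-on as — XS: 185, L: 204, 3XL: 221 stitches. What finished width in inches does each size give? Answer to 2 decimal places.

33/3.5 = 9.429 sts per in.
XS: 185 / 9.429 = 19.621 → 19.62 in.
L: 204 / 9.429 = 21.636 → 21.64 in.
3XL: 221 / 9.429 = 23.439 → 23.44 in.

XS 19.62 inches; L 21.64 inches; 3XL 23.44 inches.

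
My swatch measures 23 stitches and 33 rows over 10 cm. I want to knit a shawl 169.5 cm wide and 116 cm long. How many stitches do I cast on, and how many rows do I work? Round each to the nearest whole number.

Stitch gauge = 23/10 = 2.3 sts/cm; 169.5 × 2.3 = 389.85 → 390 sts.
Row gauge = 33/10 = 3.3 rows/cm; 116 × 3.3 = 382.80 → 383 rows.

Cast on 390 stitches and work 383 rows.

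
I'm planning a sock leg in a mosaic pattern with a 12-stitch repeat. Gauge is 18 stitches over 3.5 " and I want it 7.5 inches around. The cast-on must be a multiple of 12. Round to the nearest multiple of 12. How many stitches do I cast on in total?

18 / 3.5 = 5.143 sts per inch.
7.5 × 5.143 = 38.57 sts.
Nearest multiple of 12: 36.

Cast on 36 stitches.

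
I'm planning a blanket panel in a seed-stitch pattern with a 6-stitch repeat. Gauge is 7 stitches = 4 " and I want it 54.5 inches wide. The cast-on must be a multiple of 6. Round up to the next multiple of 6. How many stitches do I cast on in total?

96 stitches.

7 / 4 = 1.75 sts per inch.
54.5 × 1.75 = 95.38 sts.
Next multiple of 6: 96.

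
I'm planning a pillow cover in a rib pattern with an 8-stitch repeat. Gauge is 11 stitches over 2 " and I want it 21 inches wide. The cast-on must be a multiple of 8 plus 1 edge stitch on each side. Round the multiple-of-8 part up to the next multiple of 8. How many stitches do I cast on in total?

Cast on 122 stitches.

11 / 2 = 5.5 sts per inch.
21 × 5.5 = 115.50 sts.
Less 2 edge sts → 113.50 for the repeat.
Next multiple of 8: 120.
Add back 2 edge sts → 122.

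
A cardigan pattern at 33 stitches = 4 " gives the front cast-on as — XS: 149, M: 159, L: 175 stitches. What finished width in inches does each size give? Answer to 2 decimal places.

XS 18.06 inches; M 19.27 inches; L 21.21 inches.

33/4 = 8.25 sts per in.
XS: 149 / 8.25 = 18.061 → 18.06 in.
M: 159 / 8.25 = 19.273 → 19.27 in.
L: 175 / 8.25 = 21.212 → 21.21 in.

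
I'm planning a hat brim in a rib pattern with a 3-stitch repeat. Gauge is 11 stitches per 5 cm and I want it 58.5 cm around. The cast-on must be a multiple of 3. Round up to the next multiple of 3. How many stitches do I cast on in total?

CO 129 sts.

11 / 5 = 2.2 sts per cm.
58.5 × 2.2 = 128.70 sts.
Next multiple of 3: 129.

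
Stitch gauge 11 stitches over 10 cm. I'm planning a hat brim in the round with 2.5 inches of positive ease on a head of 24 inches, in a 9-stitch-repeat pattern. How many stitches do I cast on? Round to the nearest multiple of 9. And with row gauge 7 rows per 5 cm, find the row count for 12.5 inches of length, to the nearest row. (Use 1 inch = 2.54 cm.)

Cast on 72 stitches; work 44 rows.

Finished = 24 + 2.5 = 26.5 inches.
26.5 inches × 2.54 = 67.31 cm.
11/10 = 1.1 sts per cm; 67.31 × 1.1 = 74.04 sts.
Nearest multiple of 9 → 72.
12.5 inches = 31.75 cm; × 1.4 = 44.45 → 44 rows.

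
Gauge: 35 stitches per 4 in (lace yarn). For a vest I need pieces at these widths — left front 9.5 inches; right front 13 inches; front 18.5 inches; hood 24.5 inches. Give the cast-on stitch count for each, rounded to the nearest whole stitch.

Rate = 35/4 = 8.75 sts per in.
left front: 9.5 × 8.75 = 83.12 → 83.
right front: 13 × 8.75 = 113.75 → 114.
front: 18.5 × 8.75 = 161.88 → 162.
hood: 24.5 × 8.75 = 214.38 → 214.

left front 83; right front 114; front 162; hood 214.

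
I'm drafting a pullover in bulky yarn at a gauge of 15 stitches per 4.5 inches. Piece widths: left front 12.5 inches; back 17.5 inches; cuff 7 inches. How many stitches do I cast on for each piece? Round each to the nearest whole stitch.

Rate = 15/4.5 = 3.333 sts per in.
left front: 12.5 × 3.333 = 41.67 → 42.
back: 17.5 × 3.333 = 58.33 → 58.
cuff: 7 × 3.333 = 23.33 → 23.

left front 42; back 58; cuff 23.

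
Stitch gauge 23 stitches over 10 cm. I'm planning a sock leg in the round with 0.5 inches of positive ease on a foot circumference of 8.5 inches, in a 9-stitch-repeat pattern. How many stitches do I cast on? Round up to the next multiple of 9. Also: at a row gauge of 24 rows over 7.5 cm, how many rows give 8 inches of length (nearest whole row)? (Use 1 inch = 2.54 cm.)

Cast on 54 stitches; work 65 rows.

Finished = 8.5 + 0.5 = 9 inches.
9 inches × 2.54 = 22.86 cm.
23/10 = 2.3 sts per cm; 22.86 × 2.3 = 52.58 sts.
Next multiple of 9 → 54.
8 inches = 20.32 cm; × 3.2 = 65.02 → 65 rows.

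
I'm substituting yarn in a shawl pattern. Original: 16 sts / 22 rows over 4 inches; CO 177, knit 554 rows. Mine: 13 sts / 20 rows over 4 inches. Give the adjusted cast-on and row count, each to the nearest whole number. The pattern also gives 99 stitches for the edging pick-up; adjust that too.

Cast on 144 stitches; work 504 rows; edging pick-up 80 stitches.

Stitches: 177 × 13/16 = 143.81 → 144.
Rows: 554 × 20/22 = 503.64 → 504.
edging pick-up: 99 × 13/16 = 80.44 → 80.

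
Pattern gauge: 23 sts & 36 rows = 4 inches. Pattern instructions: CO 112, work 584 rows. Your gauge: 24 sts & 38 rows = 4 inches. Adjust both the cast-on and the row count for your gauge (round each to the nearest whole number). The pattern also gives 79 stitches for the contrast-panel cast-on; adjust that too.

Stitches: 112 × 24/23 = 116.87 → 117.
Rows: 584 × 38/36 = 616.44 → 616.
contrast-panel cast-on: 79 × 24/23 = 82.43 → 82.

Cast on 117 stitches; work 616 rows; contrast-panel cast-on 82 stitches.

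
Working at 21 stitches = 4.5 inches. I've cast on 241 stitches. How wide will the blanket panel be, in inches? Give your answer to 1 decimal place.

21 stitches / 4.5 inch = 4.667 stitches per inch.
241 / 4.667 = 51.64 inches.

51.6 inches.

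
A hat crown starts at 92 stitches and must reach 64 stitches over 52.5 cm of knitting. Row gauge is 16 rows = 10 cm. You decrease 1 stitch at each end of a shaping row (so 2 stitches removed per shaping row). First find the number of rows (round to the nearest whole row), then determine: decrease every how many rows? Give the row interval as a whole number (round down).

Rows = 52.5 × 1.6 = 84.0 → 84 rows.
Stitches to remove: 28 → 14 shaping rows (at 2 st each).
84 / 14 = 6.00 → every 6 rows.

Decrease every 6th row.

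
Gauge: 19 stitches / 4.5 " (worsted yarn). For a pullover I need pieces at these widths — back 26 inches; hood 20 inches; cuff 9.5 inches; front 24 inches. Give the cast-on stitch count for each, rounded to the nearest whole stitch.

Rate = 19/4.5 = 4.222 sts per in.
back: 26 × 4.222 = 109.78 → 110.
hood: 20 × 4.222 = 84.44 → 84.
cuff: 9.5 × 4.222 = 40.11 → 40.
front: 24 × 4.222 = 101.33 → 101.

back 110; hood 84; cuff 40; front 101.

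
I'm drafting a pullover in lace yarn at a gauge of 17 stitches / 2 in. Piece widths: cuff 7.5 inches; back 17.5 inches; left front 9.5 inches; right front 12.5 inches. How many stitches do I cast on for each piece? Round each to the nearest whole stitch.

cuff 64; back 149; left front 81; right front 106.

Rate = 17/2 = 8.5 sts per in.
cuff: 7.5 × 8.5 = 63.75 → 64.
back: 17.5 × 8.5 = 148.75 → 149.
left front: 9.5 × 8.5 = 80.75 → 81.
right front: 12.5 × 8.5 = 106.25 → 106.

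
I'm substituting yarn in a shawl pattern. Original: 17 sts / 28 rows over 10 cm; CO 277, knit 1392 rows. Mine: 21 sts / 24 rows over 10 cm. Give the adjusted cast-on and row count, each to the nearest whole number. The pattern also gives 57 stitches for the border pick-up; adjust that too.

Cast on 342 stitches; work 1193 rows; border pick-up 70 stitches.

Stitches: 277 × 21/17 = 342.18 → 342.
Rows: 1392 × 24/28 = 1193.14 → 1193.
border pick-up: 57 × 21/17 = 70.41 → 70.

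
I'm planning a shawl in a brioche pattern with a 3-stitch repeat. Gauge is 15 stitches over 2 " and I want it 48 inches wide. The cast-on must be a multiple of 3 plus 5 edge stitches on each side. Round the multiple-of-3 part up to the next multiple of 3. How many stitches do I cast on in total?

15 / 2 = 7.5 sts per inch.
48 × 7.5 = 360.00 sts.
Less 10 edge sts → 350.00 for the repeat.
Next multiple of 3: 351.
Add back 10 edge sts → 361.

Cast on 361 stitches.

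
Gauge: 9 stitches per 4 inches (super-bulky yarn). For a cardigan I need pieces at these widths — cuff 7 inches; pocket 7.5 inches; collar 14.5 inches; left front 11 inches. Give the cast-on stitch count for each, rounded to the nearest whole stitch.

Rate = 9/4 = 2.25 sts per in.
cuff: 7 × 2.25 = 15.75 → 16.
pocket: 7.5 × 2.25 = 16.88 → 17.
collar: 14.5 × 2.25 = 32.62 → 33.
left front: 11 × 2.25 = 24.75 → 25.

cuff 16; pocket 17; collar 33; left front 25.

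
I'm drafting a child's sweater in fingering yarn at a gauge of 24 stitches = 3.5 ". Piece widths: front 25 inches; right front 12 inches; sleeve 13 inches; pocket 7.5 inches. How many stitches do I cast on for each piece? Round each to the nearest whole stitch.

Rate = 24/3.5 = 6.857 sts per in.
front: 25 × 6.857 = 171.43 → 171.
right front: 12 × 6.857 = 82.29 → 82.
sleeve: 13 × 6.857 = 89.14 → 89.
pocket: 7.5 × 6.857 = 51.43 → 51.

front 171; right front 82; sleeve 89; pocket 51.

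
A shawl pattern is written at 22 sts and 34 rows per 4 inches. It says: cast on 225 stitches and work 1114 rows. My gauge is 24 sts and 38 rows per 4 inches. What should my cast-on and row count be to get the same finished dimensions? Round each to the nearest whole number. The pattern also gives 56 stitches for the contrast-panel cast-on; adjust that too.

Cast on 245 stitches; work 1245 rows; contrast-panel cast-on 61 stitches.

Stitches: 225 × 24/22 = 245.45 → 245.
Rows: 1114 × 38/34 = 1245.06 → 1245.
contrast-panel cast-on: 56 × 24/22 = 61.09 → 61.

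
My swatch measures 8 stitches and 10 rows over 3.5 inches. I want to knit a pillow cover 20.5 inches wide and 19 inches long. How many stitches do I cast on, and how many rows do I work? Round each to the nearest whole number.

Cast on 47 stitches and work 54 rows.

Stitch gauge = 8/3.5 = 2.286 sts/in; 20.5 × 2.286 = 46.86 → 47 sts.
Row gauge = 10/3.5 = 2.857 rows/in; 19 × 2.857 = 54.29 → 54 rows.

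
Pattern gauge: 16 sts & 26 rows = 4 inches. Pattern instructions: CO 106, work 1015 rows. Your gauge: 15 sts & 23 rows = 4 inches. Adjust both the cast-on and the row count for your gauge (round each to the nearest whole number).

Cast on 99 stitches; work 898 rows.

Stitches: 106 × 15/16 = 99.38 → 99.
Rows: 1015 × 23/26 = 897.88 → 898.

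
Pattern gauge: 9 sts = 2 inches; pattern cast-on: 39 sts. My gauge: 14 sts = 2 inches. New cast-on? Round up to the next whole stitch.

61 stitches.

Scale factor = 14 / 9 = 1.556.
39 × 14 / 9 = 60.67 sts.
→ 61 sts.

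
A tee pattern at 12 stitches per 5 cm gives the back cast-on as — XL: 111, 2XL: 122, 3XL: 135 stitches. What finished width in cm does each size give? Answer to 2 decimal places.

XL 46.25 cm; 2XL 50.83 cm; 3XL 56.25 cm.

12/5 = 2.4 sts per cm.
XL: 111 / 2.4 = 46.250 → 46.25 cm.
2XL: 122 / 2.4 = 50.833 → 50.83 cm.
3XL: 135 / 2.4 = 56.250 → 56.25 cm.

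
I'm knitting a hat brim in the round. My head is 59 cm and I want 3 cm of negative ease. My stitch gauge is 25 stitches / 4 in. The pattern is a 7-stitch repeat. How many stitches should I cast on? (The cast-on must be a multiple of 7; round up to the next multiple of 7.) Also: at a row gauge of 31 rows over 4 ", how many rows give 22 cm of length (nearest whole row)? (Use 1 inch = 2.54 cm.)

Cast on 140 stitches; work 67 rows.

Finished = 59 − 3 = 56 cm.
56 cm × 1/2.54 = 22.05 inches.
25/4 = 6.25 sts per in; 22.05 × 6.25 = 137.80 sts.
Next multiple of 7 → 140.
22 cm = 8.66 inches; × 7.75 = 67.13 → 67 rows.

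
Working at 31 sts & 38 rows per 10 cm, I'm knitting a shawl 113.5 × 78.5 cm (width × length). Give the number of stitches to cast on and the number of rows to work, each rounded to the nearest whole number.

Cast on 352 stitches and work 298 rows.

Stitch gauge = 31/10 = 3.1 sts/cm; 113.5 × 3.1 = 351.85 → 352 sts.
Row gauge = 38/10 = 3.8 rows/cm; 78.5 × 3.8 = 298.30 → 298 rows.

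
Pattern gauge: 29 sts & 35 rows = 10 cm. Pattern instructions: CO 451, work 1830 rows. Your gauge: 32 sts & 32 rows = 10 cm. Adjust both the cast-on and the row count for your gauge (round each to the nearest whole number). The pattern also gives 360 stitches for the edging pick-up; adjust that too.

Stitches: 451 × 32/29 = 497.66 → 498.
Rows: 1830 × 32/35 = 1673.14 → 1673.
edging pick-up: 360 × 32/29 = 397.24 → 397.

Cast on 498 stitches; work 1673 rows; edging pick-up 397 stitches.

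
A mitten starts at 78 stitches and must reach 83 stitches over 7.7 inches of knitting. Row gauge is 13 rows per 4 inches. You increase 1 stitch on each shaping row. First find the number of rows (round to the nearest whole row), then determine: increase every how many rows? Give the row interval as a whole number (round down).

Rows = 7.7 × 3.25 = 25.0 → 25 rows.
Stitches to add: 5 → 5 shaping rows (at 1 st each).
25 / 5 = 5.00 → every 5 rows.

Increase every 5th row.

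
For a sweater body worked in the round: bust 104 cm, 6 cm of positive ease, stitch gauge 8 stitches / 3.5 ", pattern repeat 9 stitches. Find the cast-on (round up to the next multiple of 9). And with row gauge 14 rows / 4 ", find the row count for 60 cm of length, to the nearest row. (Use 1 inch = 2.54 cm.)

Cast on 99 stitches; work 83 rows.

Finished = 104 + 6 = 110 cm.
110 cm × 1/2.54 = 43.31 inches.
8/3.5 = 2.286 sts per in; 43.31 × 2.286 = 98.99 sts.
Next multiple of 9 → 99.
60 cm = 23.62 inches; × 3.5 = 82.68 → 83 rows.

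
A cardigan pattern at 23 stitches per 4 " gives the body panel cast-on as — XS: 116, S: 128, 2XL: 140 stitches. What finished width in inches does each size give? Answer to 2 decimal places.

XS 20.17 inches; S 22.26 inches; 2XL 24.35 inches.

23/4 = 5.75 sts per in.
XS: 116 / 5.75 = 20.174 → 20.17 in.
S: 128 / 5.75 = 22.261 → 22.26 in.
2XL: 140 / 5.75 = 24.348 → 24.35 in.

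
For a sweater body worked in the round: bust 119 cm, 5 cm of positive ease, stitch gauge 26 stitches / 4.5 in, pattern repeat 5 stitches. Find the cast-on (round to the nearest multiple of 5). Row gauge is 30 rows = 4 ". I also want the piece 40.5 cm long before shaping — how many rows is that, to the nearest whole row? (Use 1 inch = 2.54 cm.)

Finished = 119 + 5 = 124 cm.
124 cm × 1/2.54 = 48.82 inches.
26/4.5 = 5.778 sts per in; 48.82 × 5.778 = 282.06 sts.
Nearest multiple of 5 → 280.
40.5 cm = 15.94 inches; × 7.5 = 119.59 → 120 rows.

Cast on 280 stitches; work 120 rows.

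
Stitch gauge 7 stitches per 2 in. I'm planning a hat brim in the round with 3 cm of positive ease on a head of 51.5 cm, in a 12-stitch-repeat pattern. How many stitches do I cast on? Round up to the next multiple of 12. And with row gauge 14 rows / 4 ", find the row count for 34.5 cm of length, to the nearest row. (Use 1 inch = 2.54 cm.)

Finished = 51.5 + 3 = 54.5 cm.
54.5 cm × 1/2.54 = 21.46 inches.
7/2 = 3.5 sts per in; 21.46 × 3.5 = 75.10 sts.
Next multiple of 12 → 84.
34.5 cm = 13.58 inches; × 3.5 = 47.54 → 48 rows.

Cast on 84 stitches; work 48 rows.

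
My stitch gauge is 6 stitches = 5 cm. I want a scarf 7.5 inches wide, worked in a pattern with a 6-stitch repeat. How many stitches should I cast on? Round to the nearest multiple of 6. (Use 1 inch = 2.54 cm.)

7.5 in = 7.5 × 2.54 = 19.05 cm.
6 / 5 = 1.2 sts/cm.
19.05 × 1.2 = 22.86 sts.
→ 24.

CO 24 sts.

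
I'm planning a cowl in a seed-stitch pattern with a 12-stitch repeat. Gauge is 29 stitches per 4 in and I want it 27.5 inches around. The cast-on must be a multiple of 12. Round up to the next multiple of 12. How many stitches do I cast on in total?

29 / 4 = 7.25 sts per inch.
27.5 × 7.25 = 199.38 sts.
Next multiple of 12: 204.

Cast on 204 stitches.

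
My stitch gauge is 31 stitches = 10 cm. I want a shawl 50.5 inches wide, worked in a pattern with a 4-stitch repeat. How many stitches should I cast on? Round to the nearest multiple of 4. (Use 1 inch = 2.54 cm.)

396 stitches.

50.5 in = 50.5 × 2.54 = 128.27 cm.
31 / 10 = 3.1 sts/cm.
128.27 × 3.1 = 397.64 sts.
→ 396.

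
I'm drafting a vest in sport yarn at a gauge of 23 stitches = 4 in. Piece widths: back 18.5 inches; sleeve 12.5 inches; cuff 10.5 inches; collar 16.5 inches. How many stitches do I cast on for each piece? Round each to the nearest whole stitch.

Rate = 23/4 = 5.75 sts per in.
back: 18.5 × 5.75 = 106.38 → 106.
sleeve: 12.5 × 5.75 = 71.88 → 72.
cuff: 10.5 × 5.75 = 60.38 → 60.
collar: 16.5 × 5.75 = 94.88 → 95.

back 106; sleeve 72; cuff 60; collar 95.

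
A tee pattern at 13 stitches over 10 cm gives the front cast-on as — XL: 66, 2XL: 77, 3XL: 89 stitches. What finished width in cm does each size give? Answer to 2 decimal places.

XL 50.77 cm; 2XL 59.23 cm; 3XL 68.46 cm.

13/10 = 1.3 sts per cm.
XL: 66 / 1.3 = 50.769 → 50.77 cm.
2XL: 77 / 1.3 = 59.231 → 59.23 cm.
3XL: 89 / 1.3 = 68.462 → 68.46 cm.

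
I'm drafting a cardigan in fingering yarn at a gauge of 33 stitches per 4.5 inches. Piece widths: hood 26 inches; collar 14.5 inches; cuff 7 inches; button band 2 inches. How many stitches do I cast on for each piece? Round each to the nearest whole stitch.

hood 191; collar 106; cuff 51; button band 15.

Rate = 33/4.5 = 7.333 sts per in.
hood: 26 × 7.333 = 190.67 → 191.
collar: 14.5 × 7.333 = 106.33 → 106.
cuff: 7 × 7.333 = 51.33 → 51.
button band: 2 × 7.333 = 14.67 → 15.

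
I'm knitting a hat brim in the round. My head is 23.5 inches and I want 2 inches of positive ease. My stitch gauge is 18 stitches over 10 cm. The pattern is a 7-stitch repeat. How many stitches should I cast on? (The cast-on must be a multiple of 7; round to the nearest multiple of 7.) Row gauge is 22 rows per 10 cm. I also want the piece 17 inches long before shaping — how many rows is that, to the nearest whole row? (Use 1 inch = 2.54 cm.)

Finished = 23.5 + 2 = 25.5 inches.
25.5 inches × 2.54 = 64.77 cm.
18/10 = 1.8 sts per cm; 64.77 × 1.8 = 116.59 sts.
Nearest multiple of 7 → 119.
17 inches = 43.18 cm; × 2.2 = 95.00 → 95 rows.

Cast on 119 stitches; work 95 rows.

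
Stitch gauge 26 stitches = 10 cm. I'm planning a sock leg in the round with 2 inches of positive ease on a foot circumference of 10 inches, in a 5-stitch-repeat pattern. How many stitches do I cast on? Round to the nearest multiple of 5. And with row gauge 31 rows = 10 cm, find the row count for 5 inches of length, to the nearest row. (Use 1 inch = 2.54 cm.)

Finished = 10 + 2 = 12 inches.
12 inches × 2.54 = 30.48 cm.
26/10 = 2.6 sts per cm; 30.48 × 2.6 = 79.25 sts.
Nearest multiple of 5 → 80.
5 inches = 12.70 cm; × 3.1 = 39.37 → 39 rows.

Cast on 80 stitches; work 39 rows.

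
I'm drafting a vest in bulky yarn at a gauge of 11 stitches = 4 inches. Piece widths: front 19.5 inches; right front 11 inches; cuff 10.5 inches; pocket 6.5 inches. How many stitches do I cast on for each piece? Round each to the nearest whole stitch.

front 54; right front 30; cuff 29; pocket 18.

Rate = 11/4 = 2.75 sts per in.
front: 19.5 × 2.75 = 53.62 → 54.
right front: 11 × 2.75 = 30.25 → 30.
cuff: 10.5 × 2.75 = 28.88 → 29.
pocket: 6.5 × 2.75 = 17.88 → 18.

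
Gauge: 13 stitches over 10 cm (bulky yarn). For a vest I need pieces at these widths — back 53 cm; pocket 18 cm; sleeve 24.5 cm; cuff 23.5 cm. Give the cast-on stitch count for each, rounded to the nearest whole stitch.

back 69; pocket 23; sleeve 32; cuff 31.

Rate = 13/10 = 1.3 sts per cm.
back: 53 × 1.3 = 68.90 → 69.
pocket: 18 × 1.3 = 23.40 → 23.
sleeve: 24.5 × 1.3 = 31.85 → 32.
cuff: 23.5 × 1.3 = 30.55 → 31.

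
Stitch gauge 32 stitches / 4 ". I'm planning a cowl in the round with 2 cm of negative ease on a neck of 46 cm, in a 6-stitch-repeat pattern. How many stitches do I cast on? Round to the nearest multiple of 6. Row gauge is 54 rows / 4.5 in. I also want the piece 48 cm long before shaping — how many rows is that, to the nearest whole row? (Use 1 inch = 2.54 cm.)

Finished = 46 − 2 = 44 cm.
44 cm × 1/2.54 = 17.32 inches.
32/4 = 8 sts per in; 17.32 × 8 = 138.58 sts.
Nearest multiple of 6 → 138.
48 cm = 18.90 inches; × 12 = 226.77 → 227 rows.

Cast on 138 stitches; work 227 rows.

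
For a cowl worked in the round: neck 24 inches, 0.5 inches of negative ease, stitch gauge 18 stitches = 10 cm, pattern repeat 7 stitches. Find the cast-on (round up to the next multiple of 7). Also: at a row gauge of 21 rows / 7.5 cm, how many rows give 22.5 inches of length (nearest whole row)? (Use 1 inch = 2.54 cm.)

Cast on 112 stitches; work 160 rows.

Finished = 24 − 0.5 = 23.5 inches.
23.5 inches × 2.54 = 59.69 cm.
18/10 = 1.8 sts per cm; 59.69 × 1.8 = 107.44 sts.
Next multiple of 7 → 112.
22.5 inches = 57.15 cm; × 2.8 = 160.02 → 160 rows.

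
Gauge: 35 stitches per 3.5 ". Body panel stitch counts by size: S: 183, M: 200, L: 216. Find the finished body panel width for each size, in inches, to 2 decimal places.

S 18.30 inches; M 20.00 inches; L 21.60 inches.

35/3.5 = 10 sts per in.
S: 183 / 10 = 18.300 → 18.30 in.
M: 200 / 10 = 20.000 → 20.00 in.
L: 216 / 10 = 21.600 → 21.60 in.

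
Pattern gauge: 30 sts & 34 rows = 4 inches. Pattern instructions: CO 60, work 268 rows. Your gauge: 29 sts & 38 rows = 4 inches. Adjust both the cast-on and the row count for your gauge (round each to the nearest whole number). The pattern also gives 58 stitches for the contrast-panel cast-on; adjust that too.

Cast on 58 stitches; work 300 rows; contrast-panel cast-on 56 stitches.

Stitches: 60 × 29/30 = 58.00 → 58.
Rows: 268 × 38/34 = 299.53 → 300.
contrast-panel cast-on: 58 × 29/30 = 56.07 → 56.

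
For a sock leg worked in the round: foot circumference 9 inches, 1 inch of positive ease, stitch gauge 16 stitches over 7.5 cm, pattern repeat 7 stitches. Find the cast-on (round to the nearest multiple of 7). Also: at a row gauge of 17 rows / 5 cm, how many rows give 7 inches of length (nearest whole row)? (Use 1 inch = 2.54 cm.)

Cast on 56 stitches; work 60 rows.

Finished = 9 + 1 = 10 inches.
10 inches × 2.54 = 25.40 cm.
16/7.5 = 2.133 sts per cm; 25.40 × 2.133 = 54.19 sts.
Nearest multiple of 7 → 56.
7 inches = 17.78 cm; × 3.4 = 60.45 → 60 rows.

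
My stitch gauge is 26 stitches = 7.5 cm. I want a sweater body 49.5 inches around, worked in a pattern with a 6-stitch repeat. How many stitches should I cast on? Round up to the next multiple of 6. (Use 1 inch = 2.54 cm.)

CO 438 sts.

49.5 in = 49.5 × 2.54 = 125.73 cm.
26 / 7.5 = 3.467 sts/cm.
125.73 × 3.467 = 435.86 sts.
→ 438.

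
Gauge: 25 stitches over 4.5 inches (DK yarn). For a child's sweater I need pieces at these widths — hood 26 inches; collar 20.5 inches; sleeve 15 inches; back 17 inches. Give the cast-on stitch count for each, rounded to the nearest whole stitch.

hood 144; collar 114; sleeve 83; back 94.

Rate = 25/4.5 = 5.556 sts per in.
hood: 26 × 5.556 = 144.44 → 144.
collar: 20.5 × 5.556 = 113.89 → 114.
sleeve: 15 × 5.556 = 83.33 → 83.
back: 17 × 5.556 = 94.44 → 94.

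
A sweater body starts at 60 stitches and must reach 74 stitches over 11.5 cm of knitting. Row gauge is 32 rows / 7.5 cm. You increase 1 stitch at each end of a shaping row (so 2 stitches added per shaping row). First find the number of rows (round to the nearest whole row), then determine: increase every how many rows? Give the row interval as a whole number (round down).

Increase every 7th row.

Rows = 11.5 × 4.267 = 49.1 → 49 rows.
Stitches to add: 14 → 7 shaping rows (at 2 st each).
49 / 7 = 7.00 → every 7 rows.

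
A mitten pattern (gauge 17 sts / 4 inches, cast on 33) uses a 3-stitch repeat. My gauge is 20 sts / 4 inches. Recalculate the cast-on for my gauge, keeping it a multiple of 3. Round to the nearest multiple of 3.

CO 39 sts.

33 × 20 / 17 = 38.82.
Nearest multiple of 3: 39.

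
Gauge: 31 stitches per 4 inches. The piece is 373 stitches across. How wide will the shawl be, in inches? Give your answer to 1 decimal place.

48.1 inches.

31 stitches / 4 inch = 7.75 stitches per inch.
373 / 7.75 = 48.13 inches.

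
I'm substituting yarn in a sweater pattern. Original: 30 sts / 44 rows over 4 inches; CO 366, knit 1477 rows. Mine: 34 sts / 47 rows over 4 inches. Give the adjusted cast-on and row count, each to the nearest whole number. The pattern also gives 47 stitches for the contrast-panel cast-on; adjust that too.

Stitches: 366 × 34/30 = 414.80 → 415.
Rows: 1477 × 47/44 = 1577.70 → 1578.
contrast-panel cast-on: 47 × 34/30 = 53.27 → 53.

Cast on 415 stitches; work 1578 rows; contrast-panel cast-on 53 stitches.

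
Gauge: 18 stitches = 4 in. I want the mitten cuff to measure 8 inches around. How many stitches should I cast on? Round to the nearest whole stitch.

18 stitches / 4 in = 4.5 stitches per inch.
8 × 4.5 = 36.00 stitches.

36 stitches.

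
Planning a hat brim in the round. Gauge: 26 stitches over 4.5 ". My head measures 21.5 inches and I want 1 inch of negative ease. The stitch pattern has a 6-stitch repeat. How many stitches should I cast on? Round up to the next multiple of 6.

Finished = 21.5 − 1 = 20.5 inches.
26 / 4.5 = 5.778 sts/in.
20.5 × 5.778 = 118.44 sts.
Next multiple of 6: 120.

Cast on 120 stitches.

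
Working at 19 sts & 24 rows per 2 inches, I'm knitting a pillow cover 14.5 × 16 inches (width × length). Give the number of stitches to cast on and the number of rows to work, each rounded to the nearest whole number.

Stitch gauge = 19/2 = 9.5 sts/in; 14.5 × 9.5 = 137.75 → 138 sts.
Row gauge = 24/2 = 12 rows/in; 16 × 12 = 192.00 → 192 rows.

Cast on 138 stitches and work 192 rows.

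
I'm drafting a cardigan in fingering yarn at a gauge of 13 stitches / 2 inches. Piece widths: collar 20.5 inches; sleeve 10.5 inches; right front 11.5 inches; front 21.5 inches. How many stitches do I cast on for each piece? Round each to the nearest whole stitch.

collar 133; sleeve 68; right front 75; front 140.

Rate = 13/2 = 6.5 sts per in.
collar: 20.5 × 6.5 = 133.25 → 133.
sleeve: 10.5 × 6.5 = 68.25 → 68.
right front: 11.5 × 6.5 = 74.75 → 75.
front: 21.5 × 6.5 = 139.75 → 140.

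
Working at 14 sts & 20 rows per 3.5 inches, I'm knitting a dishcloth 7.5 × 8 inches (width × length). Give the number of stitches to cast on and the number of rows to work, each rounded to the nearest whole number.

Stitch gauge = 14/3.5 = 4 sts/in; 7.5 × 4 = 30.00 → 30 sts.
Row gauge = 20/3.5 = 5.714 rows/in; 8 × 5.714 = 45.71 → 46 rows.

Cast on 30 stitches and work 46 rows.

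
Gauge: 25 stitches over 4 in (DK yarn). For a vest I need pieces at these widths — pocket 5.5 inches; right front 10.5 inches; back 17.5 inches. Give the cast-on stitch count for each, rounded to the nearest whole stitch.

pocket 34; right front 66; back 109.

Rate = 25/4 = 6.25 sts per in.
pocket: 5.5 × 6.25 = 34.38 → 34.
right front: 10.5 × 6.25 = 65.62 → 66.
back: 17.5 × 6.25 = 109.38 → 109.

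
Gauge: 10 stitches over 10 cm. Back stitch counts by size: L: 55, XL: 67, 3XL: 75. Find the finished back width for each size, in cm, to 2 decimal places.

L 55.00 cm; XL 67.00 cm; 3XL 75.00 cm.

10/10 = 1 sts per cm.
L: 55 / 1 = 55.000 → 55.00 cm.
XL: 67 / 1 = 67.000 → 67.00 cm.
3XL: 75 / 1 = 75.000 → 75.00 cm.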